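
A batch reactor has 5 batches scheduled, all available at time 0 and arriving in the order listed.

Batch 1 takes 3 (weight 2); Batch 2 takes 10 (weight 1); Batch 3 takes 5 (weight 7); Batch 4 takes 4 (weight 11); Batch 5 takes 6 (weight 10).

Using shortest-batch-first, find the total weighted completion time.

SPT (increasing processing time): Batch 1 Batch 4 Batch 3 Batch 5 Batch 2.
Batch 1: finishes 3, weight 2, w·C = 6
Batch 4: finishes 7, weight 11, w·C = 77
Batch 3: finishes 12, weight 7, w·C = 84
Batch 5: finishes 18, weight 10, w·C = 180
Batch 2: finishes 28, weight 1, w·C = 28
Sum = 6+77+84+180+28 = 375.

375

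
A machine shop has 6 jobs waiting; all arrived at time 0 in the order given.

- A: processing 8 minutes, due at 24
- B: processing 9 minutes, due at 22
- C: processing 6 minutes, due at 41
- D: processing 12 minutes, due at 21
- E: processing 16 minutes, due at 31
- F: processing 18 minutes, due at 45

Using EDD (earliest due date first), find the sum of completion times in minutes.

EDD (increasing due date): D B A E C F.
D: 0→12
B: 12→21
A: 21→29
E: 29→45
C: 45→51
F: 51→69
Sum = 12+21+29+45+51+69 = 227.

227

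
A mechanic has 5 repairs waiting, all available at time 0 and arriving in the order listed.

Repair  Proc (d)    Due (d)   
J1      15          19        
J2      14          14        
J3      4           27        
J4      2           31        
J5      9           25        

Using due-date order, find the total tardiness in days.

EDD (increasing due date): J2 J1 J5 J3 J4.
J2: 0→14, due 14, tardiness 0
J1: 14→29, due 19, tardiness 10
J5: 29→38, due 25, tardiness 13
J3: 38→42, due 27, tardiness 15
J4: 42→44, due 31, tardiness 13
Sum = 0+10+13+15+13 = 51.

51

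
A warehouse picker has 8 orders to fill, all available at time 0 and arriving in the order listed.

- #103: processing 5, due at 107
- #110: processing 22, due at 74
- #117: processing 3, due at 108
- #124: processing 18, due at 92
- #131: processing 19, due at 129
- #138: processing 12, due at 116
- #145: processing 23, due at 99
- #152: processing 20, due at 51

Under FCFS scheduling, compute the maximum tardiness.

71

FIFO (arrival order): #103 #110 #117 #124 #131 #138 #145 #152.
#103: 0→5, due 107, tardiness 0
#110: 5→27, due 74, tardiness 0
#117: 27→30, due 108, tardiness 0
#124: 30→48, due 92, tardiness 0
#131: 48→67, due 129, tardiness 0
#138: 67→79, due 116, tardiness 0
#145: 79→102, due 99, tardiness 3
#152: 102→122, due 51, tardiness 71
Maximum = 71.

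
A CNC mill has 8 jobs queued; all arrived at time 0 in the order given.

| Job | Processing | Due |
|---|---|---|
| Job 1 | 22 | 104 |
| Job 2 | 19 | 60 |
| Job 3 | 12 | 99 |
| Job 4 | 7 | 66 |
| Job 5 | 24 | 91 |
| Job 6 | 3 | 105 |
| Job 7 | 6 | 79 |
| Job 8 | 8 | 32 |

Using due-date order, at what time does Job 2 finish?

27

EDD (increasing due date): Job 8 Job 2 Job 4 Job 7 Job 5 Job 3 Job 1 Job 6.
Job 8: 0→8
Job 2: 8→27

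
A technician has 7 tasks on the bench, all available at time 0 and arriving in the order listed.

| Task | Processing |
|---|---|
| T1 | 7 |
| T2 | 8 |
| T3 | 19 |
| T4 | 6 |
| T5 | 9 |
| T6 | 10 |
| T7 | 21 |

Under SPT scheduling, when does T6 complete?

40

SPT (increasing processing time): T4 T1 T2 T5 T6 T3 T7.
T4: 0→6
T1: 6→13
T2: 13→21
T5: 21→30
T6: 30→40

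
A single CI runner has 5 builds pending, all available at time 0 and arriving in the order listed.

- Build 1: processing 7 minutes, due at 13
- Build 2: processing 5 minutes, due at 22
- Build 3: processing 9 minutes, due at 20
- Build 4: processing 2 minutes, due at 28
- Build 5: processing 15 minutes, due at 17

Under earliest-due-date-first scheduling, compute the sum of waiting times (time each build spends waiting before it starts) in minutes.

EDD (increasing due date): Build 1 Build 5 Build 3 Build 2 Build 4.
Build 1: waits 0, runs 0→7
Build 5: waits 7, runs 7→22
Build 3: waits 22, runs 22→31
Build 2: waits 31, runs 31→36
Build 4: waits 36, runs 36→38
Sum = 0+7+22+31+36 = 96.

96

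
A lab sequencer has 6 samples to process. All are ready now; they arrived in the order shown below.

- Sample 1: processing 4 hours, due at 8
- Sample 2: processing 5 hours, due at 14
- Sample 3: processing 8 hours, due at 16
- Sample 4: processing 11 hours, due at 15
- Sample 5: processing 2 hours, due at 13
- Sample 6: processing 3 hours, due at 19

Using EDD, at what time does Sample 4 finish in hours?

22

EDD (increasing due date): Sample 1 Sample 5 Sample 2 Sample 4 Sample 3 Sample 6.
Sample 1: 0→4
Sample 5: 4→6
Sample 2: 6→11
Sample 4: 11→22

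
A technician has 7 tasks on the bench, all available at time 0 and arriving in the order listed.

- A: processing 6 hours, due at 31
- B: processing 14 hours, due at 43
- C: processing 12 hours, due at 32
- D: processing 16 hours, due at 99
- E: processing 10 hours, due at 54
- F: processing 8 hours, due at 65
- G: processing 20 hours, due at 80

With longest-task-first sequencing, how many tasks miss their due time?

5

LPT (decreasing processing time): G D B C E F A.
G: 0→20, due 80, tardiness 0
D: 20→36, due 99, tardiness 0
B: 36→50, due 43, tardiness 7
C: 50→62, due 32, tardiness 30
E: 62→72, due 54, tardiness 18
F: 72→80, due 65, tardiness 15
A: 80→86, due 31, tardiness 55
Late tasks: 5.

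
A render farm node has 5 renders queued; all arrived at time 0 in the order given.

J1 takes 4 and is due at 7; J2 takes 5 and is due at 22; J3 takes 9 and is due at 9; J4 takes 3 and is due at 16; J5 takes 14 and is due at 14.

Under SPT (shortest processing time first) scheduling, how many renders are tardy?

2

SPT (increasing processing time): J4 J1 J2 J3 J5.
J4: 0→3, due 16, tardiness 0
J1: 3→7, due 7, tardiness 0
J2: 7→12, due 22, tardiness 0
J3: 12→21, due 9, tardiness 12
J5: 21→35, due 14, tardiness 21
Late renders: 2.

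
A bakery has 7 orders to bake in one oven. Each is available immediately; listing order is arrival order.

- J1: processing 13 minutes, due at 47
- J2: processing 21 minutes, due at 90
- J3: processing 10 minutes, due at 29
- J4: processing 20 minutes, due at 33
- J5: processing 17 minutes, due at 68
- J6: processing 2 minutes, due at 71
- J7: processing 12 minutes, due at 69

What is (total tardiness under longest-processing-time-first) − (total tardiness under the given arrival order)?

37

LPT (decreasing processing time): J2 J4 J5 J1 J7 J3 J6.
J2: 0→21, due 90, tardiness 0
J4: 21→41, due 33, tardiness 8
J5: 41→58, due 68, tardiness 0
J1: 58→71, due 47, tardiness 24
J7: 71→83, due 69, tardiness 14
J3: 83→93, due 29, tardiness 64
J6: 93→95, due 71, tardiness 24
Sum = 0+8+0+24+14+64+24 = 134.
FIFO (arrival order): J1 J2 J3 J4 J5 J6 J7.
J1: 0→13, due 47, tardiness 0
J2: 13→34, due 90, tardiness 0
J3: 34→44, due 29, tardiness 15
J4: 44→64, due 33, tardiness 31
J5: 64→81, due 68, tardiness 13
J6: 81→83, due 71, tardiness 12
J7: 83→95, due 69, tardiness 26
Sum = 0+0+15+31+13+12+26 = 97.
Difference = 134 − 97 = 37.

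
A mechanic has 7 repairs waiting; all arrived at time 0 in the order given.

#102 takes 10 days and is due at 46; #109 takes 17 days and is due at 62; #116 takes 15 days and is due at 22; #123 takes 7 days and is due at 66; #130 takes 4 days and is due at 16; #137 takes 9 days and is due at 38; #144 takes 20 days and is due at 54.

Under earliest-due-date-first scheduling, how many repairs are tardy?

EDD (increasing due date): #130 #116 #137 #102 #144 #109 #123.
#130: 0→4, due 16, tardiness 0
#116: 4→19, due 22, tardiness 0
#137: 19→28, due 38, tardiness 0
#102: 28→38, due 46, tardiness 0
#144: 38→58, due 54, tardiness 4
#109: 58→75, due 62, tardiness 13
#123: 75→82, due 66, tardiness 16
Late repairs: 3.

3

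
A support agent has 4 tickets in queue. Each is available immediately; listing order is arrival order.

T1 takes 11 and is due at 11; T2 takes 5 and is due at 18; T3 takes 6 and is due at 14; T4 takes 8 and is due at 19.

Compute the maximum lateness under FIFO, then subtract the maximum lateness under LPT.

FIFO (arrival order): T1 T2 T3 T4.
T1: 0→11, due 11, lateness 0
T2: 11→16, due 18, lateness -2
T3: 16→22, due 14, lateness 8
T4: 22→30, due 19, lateness 11
Maximum = 11.
LPT (decreasing processing time): T1 T4 T3 T2.
T1: 0→11, due 11, lateness 0
T4: 11→19, due 19, lateness 0
T3: 19→25, due 14, lateness 11
T2: 25→30, due 18, lateness 12
Maximum = 12.
Difference = 11 − 12 = -1.

-1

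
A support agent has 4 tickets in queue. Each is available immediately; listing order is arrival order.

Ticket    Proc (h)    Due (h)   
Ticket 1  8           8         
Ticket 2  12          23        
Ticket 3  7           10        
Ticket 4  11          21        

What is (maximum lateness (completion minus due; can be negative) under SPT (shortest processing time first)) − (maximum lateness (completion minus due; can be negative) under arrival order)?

-2

SPT (increasing processing time): Ticket 3 Ticket 1 Ticket 4 Ticket 2.
Ticket 3: 0→7, due 10, lateness -3
Ticket 1: 7→15, due 8, lateness 7
Ticket 4: 15→26, due 21, lateness 5
Ticket 2: 26→38, due 23, lateness 15
Maximum = 15.
FIFO (arrival order): Ticket 1 Ticket 2 Ticket 3 Ticket 4.
Ticket 1: 0→8, due 8, lateness 0
Ticket 2: 8→20, due 23, lateness -3
Ticket 3: 20→27, due 10, lateness 17
Ticket 4: 27→38, due 21, lateness 17
Maximum = 17.
Difference = 15 − 17 = -2.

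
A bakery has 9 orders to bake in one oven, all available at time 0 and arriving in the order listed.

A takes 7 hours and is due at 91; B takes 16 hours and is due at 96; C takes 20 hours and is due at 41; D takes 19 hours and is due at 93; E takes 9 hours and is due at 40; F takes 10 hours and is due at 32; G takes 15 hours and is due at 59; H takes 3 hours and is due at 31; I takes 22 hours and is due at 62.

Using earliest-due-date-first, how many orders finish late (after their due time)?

4

EDD (increasing due date): H F E C G I A D B.
H: 0→3, due 31, tardiness 0
F: 3→13, due 32, tardiness 0
E: 13→22, due 40, tardiness 0
C: 22→42, due 41, tardiness 1
G: 42→57, due 59, tardiness 0
I: 57→79, due 62, tardiness 17
A: 79→86, due 91, tardiness 0
D: 86→105, due 93, tardiness 12
B: 105→121, due 96, tardiness 25
Late orders: 4.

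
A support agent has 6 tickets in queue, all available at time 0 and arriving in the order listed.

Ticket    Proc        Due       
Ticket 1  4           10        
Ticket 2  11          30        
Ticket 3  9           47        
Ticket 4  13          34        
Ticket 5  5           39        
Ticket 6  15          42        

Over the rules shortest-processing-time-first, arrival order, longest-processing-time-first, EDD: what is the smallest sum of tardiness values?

SPT (increasing processing time): Ticket 1 Ticket 5 Ticket 3 Ticket 2 Ticket 4 Ticket 6.
Ticket 1: 0→4, due 10, tardiness 0
Ticket 5: 4→9, due 39, tardiness 0
Ticket 3: 9→18, due 47, tardiness 0
Ticket 2: 18→29, due 30, tardiness 0
Ticket 4: 29→42, due 34, tardiness 8
Ticket 6: 42→57, due 42, tardiness 15
Sum = 0+0+0+0+8+15 = 23.
FIFO (arrival order): Ticket 1 Ticket 2 Ticket 3 Ticket 4 Ticket 5 Ticket 6.
Ticket 1: 0→4, due 10, tardiness 0
Ticket 2: 4→15, due 30, tardiness 0
Ticket 3: 15→24, due 47, tardiness 0
Ticket 4: 24→37, due 34, tardiness 3
Ticket 5: 37→42, due 39, tardiness 3
Ticket 6: 42→57, due 42, tardiness 15
Sum = 0+0+0+3+3+15 = 21.
LPT (decreasing processing time): Ticket 6 Ticket 4 Ticket 2 Ticket 3 Ticket 5 Ticket 1.
Ticket 6: 0→15, due 42, tardiness 0
Ticket 4: 15→28, due 34, tardiness 0
Ticket 2: 28→39, due 30, tardiness 9
Ticket 3: 39→48, due 47, tardiness 1
Ticket 5: 48→53, due 39, tardiness 14
Ticket 1: 53→57, due 10, tardiness 47
Sum = 0+0+9+1+14+47 = 71.
EDD (increasing due date): Ticket 1 Ticket 2 Ticket 4 Ticket 5 Ticket 6 Ticket 3.
Ticket 1: 0→4, due 10, tardiness 0
Ticket 2: 4→15, due 30, tardiness 0
Ticket 4: 15→28, due 34, tardiness 0
Ticket 5: 28→33, due 39, tardiness 0
Ticket 6: 33→48, due 42, tardiness 6
Ticket 3: 48→57, due 47, tardiness 10
Sum = 0+0+0+0+6+10 = 16.
SPT 23, FIFO 21, LPT 71, EDD 16 → minimum 16.

16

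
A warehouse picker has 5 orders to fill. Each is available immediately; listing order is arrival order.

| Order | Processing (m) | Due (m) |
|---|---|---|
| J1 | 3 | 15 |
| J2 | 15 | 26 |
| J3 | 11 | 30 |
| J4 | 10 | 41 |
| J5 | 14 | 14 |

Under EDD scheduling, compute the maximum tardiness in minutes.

13

EDD (increasing due date): J5 J1 J2 J3 J4.
J5: 0→14, due 14, tardiness 0
J1: 14→17, due 15, tardiness 2
J2: 17→32, due 26, tardiness 6
J3: 32→43, due 30, tardiness 13
J4: 43→53, due 41, tardiness 12
Maximum = 13.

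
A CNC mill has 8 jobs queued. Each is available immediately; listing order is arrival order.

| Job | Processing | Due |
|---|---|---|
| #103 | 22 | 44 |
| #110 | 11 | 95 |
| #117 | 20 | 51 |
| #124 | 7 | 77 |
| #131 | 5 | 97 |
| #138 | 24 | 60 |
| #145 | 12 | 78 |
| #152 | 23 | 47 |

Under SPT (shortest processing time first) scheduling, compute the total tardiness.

154

SPT (increasing processing time): #131 #124 #110 #145 #117 #103 #152 #138.
#131: 0→5, due 97, tardiness 0
#124: 5→12, due 77, tardiness 0
#110: 12→23, due 95, tardiness 0
#145: 23→35, due 78, tardiness 0
#117: 35→55, due 51, tardiness 4
#103: 55→77, due 44, tardiness 33
#152: 77→100, due 47, tardiness 53
#138: 100→124, due 60, tardiness 64
Sum = 0+0+0+0+4+33+53+64 = 154.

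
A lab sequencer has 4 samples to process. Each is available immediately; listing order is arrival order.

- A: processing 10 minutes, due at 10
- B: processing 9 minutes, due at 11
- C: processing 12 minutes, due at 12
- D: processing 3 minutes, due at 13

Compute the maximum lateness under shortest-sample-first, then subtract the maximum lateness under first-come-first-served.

1

SPT (increasing processing time): D B A C.
D: 0→3, due 13, lateness -10
B: 3→12, due 11, lateness 1
A: 12→22, due 10, lateness 12
C: 22→34, due 12, lateness 22
Maximum = 22.
FIFO (arrival order): A B C D.
A: 0→10, due 10, lateness 0
B: 10→19, due 11, lateness 8
C: 19→31, due 12, lateness 19
D: 31→34, due 13, lateness 21
Maximum = 21.
Difference = 22 − 21 = 1.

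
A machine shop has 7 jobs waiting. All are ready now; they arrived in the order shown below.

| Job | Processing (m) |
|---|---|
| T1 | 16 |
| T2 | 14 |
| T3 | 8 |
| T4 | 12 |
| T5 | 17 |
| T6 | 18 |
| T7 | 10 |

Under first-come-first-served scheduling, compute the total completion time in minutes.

FIFO (arrival order): T1 T2 T3 T4 T5 T6 T7.
T1: 0→16
T2: 16→30
T3: 30→38
T4: 38→50
T5: 50→67
T6: 67→85
T7: 85→95
Sum = 16+30+38+50+67+85+95 = 381.

381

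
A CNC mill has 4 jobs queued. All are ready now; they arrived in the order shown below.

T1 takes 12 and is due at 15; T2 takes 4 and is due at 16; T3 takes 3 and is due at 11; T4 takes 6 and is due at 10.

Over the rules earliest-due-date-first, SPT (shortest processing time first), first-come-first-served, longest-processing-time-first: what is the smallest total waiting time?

EDD (increasing due date): T4 T3 T1 T2.
T4: waits 0, runs 0→6
T3: waits 6, runs 6→9
T1: waits 9, runs 9→21
T2: waits 21, runs 21→25
Sum = 0+6+9+21 = 36.
SPT (increasing processing time): T3 T2 T4 T1.
T3: waits 0, runs 0→3
T2: waits 3, runs 3→7
T4: waits 7, runs 7→13
T1: waits 13, runs 13→25
Sum = 0+3+7+13 = 23.
FIFO (arrival order): T1 T2 T3 T4.
T1: waits 0, runs 0→12
T2: waits 12, runs 12→16
T3: waits 16, runs 16→19
T4: waits 19, runs 19→25
Sum = 0+12+16+19 = 47.
LPT (decreasing processing time): T1 T4 T2 T3.
T1: waits 0, runs 0→12
T4: waits 12, runs 12→18
T2: waits 18, runs 18→22
T3: waits 22, runs 22→25
Sum = 0+12+18+22 = 52.
EDD 36, SPT 23, FIFO 47, LPT 52 → minimum 23.

23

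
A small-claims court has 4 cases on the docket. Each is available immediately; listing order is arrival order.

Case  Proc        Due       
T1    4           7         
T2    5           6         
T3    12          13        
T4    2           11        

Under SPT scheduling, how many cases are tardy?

2

SPT (increasing processing time): T4 T1 T2 T3.
T4: 0→2, due 11, tardiness 0
T1: 2→6, due 7, tardiness 0
T2: 6→11, due 6, tardiness 5
T3: 11→23, due 13, tardiness 10
Late cases: 2.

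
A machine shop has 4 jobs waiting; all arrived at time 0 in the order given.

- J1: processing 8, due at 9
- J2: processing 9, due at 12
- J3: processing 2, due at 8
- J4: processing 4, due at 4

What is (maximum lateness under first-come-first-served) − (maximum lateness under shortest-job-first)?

FIFO (arrival order): J1 J2 J3 J4.
J1: 0→8, due 9, lateness -1
J2: 8→17, due 12, lateness 5
J3: 17→19, due 8, lateness 11
J4: 19→23, due 4, lateness 19
Maximum = 19.
SPT (increasing processing time): J3 J4 J1 J2.
J3: 0→2, due 8, lateness -6
J4: 2→6, due 4, lateness 2
J1: 6→14, due 9, lateness 5
J2: 14→23, due 12, lateness 11
Maximum = 11.
Difference = 19 − 11 = 8.

8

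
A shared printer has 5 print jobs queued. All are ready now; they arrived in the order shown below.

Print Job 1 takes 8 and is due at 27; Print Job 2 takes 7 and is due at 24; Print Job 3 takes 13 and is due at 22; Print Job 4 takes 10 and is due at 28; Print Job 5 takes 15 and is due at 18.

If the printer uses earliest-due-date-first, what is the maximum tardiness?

EDD (increasing due date): Print Job 5 Print Job 3 Print Job 2 Print Job 1 Print Job 4.
Print Job 5: 0→15, due 18, tardiness 0
Print Job 3: 15→28, due 22, tardiness 6
Print Job 2: 28→35, due 24, tardiness 11
Print Job 1: 35→43, due 27, tardiness 16
Print Job 4: 43→53, due 28, tardiness 25
Maximum = 25.

25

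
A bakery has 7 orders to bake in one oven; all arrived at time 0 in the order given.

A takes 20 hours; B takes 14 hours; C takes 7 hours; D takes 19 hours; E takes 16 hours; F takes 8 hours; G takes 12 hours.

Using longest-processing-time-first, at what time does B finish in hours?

LPT (decreasing processing time): A D E B G F C.
A: 0→20
D: 20→39
E: 39→55
B: 55→69

69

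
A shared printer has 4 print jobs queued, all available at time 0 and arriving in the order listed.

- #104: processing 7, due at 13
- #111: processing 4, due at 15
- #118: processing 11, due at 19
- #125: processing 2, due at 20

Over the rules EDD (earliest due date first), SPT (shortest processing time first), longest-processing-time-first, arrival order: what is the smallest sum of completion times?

EDD (increasing due date): #104 #111 #118 #125.
#104: 0→7
#111: 7→11
#118: 11→22
#125: 22→24
Sum = 7+11+22+24 = 64.
SPT (increasing processing time): #125 #111 #104 #118.
#125: 0→2
#111: 2→6
#104: 6→13
#118: 13→24
Sum = 2+6+13+24 = 45.
LPT (decreasing processing time): #118 #104 #111 #125.
#118: 0→11
#104: 11→18
#111: 18→22
#125: 22→24
Sum = 11+18+22+24 = 75.
FIFO (arrival order): #104 #111 #118 #125.
#104: 0→7
#111: 7→11
#118: 11→22
#125: 22→24
Sum = 7+11+22+24 = 64.
EDD 64, SPT 45, LPT 75, FIFO 64 → minimum 45.

45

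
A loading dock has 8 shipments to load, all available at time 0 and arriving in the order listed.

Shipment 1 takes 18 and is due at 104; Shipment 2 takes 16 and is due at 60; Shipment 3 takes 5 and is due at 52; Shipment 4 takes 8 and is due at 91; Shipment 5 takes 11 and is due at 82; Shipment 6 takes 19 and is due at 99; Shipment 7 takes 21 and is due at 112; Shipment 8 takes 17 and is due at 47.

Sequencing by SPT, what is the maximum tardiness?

10

SPT (increasing processing time): Shipment 3 Shipment 4 Shipment 5 Shipment 2 Shipment 8 Shipment 1 Shipment 6 Shipment 7.
Shipment 3: 0→5, due 52, tardiness 0
Shipment 4: 5→13, due 91, tardiness 0
Shipment 5: 13→24, due 82, tardiness 0
Shipment 2: 24→40, due 60, tardiness 0
Shipment 8: 40→57, due 47, tardiness 10
Shipment 1: 57→75, due 104, tardiness 0
Shipment 6: 75→94, due 99, tardiness 0
Shipment 7: 94→115, due 112, tardiness 3
Maximum = 10.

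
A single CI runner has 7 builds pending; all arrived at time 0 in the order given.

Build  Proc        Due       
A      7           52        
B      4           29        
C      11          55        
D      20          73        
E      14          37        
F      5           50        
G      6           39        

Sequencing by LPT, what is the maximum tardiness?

38

LPT (decreasing processing time): D E C A G F B.
D: 0→20, due 73, tardiness 0
E: 20→34, due 37, tardiness 0
C: 34→45, due 55, tardiness 0
A: 45→52, due 52, tardiness 0
G: 52→58, due 39, tardiness 19
F: 58→63, due 50, tardiness 13
B: 63→67, due 29, tardiness 38
Maximum = 38.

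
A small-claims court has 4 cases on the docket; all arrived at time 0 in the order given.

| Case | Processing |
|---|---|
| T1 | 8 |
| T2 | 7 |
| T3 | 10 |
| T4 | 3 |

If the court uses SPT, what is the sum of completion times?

SPT (increasing processing time): T4 T2 T1 T3.
T4: 0→3
T2: 3→10
T1: 10→18
T3: 18→28
Sum = 3+10+18+28 = 59.

59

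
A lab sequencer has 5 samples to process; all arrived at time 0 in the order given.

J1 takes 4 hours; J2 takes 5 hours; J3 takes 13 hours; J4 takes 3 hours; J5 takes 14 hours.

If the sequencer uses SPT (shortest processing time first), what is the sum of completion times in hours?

SPT (increasing processing time): J4 J1 J2 J3 J5.
J4: 0→3
J1: 3→7
J2: 7→12
J3: 12→25
J5: 25→39
Sum = 3+7+12+25+39 = 86.

86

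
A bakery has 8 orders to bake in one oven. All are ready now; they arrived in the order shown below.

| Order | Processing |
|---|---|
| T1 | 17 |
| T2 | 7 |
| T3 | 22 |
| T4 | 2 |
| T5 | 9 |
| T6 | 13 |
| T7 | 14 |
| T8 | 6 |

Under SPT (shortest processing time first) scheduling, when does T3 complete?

SPT (increasing processing time): T4 T8 T2 T5 T6 T7 T1 T3.
T4: 0→2
T8: 2→8
T2: 8→15
T5: 15→24
T6: 24→37
T7: 37→51
T1: 51→68
T3: 68→90

90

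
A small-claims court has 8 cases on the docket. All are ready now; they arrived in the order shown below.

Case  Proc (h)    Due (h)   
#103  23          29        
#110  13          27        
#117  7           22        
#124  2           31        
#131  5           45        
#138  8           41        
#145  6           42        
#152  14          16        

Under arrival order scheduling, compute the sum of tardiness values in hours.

FIFO (arrival order): #103 #110 #117 #124 #131 #138 #145 #152.
#103: 0→23, due 29, tardiness 0
#110: 23→36, due 27, tardiness 9
#117: 36→43, due 22, tardiness 21
#124: 43→45, due 31, tardiness 14
#131: 45→50, due 45, tardiness 5
#138: 50→58, due 41, tardiness 17
#145: 58→64, due 42, tardiness 22
#152: 64→78, due 16, tardiness 62
Sum = 0+9+21+14+5+17+22+62 = 150.

150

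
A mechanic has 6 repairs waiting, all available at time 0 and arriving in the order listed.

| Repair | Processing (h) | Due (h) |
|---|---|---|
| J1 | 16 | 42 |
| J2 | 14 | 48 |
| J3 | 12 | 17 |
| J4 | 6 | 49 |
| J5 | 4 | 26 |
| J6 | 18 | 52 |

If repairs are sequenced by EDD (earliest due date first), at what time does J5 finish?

16

EDD (increasing due date): J3 J5 J1 J2 J4 J6.
J3: 0→12
J5: 12→16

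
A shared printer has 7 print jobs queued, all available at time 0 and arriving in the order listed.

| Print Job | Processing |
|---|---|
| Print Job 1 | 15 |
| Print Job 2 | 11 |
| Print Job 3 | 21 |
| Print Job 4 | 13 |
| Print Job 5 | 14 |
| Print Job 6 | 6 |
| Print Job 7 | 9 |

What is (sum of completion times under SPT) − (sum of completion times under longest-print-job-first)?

SPT (increasing processing time): Print Job 6 Print Job 7 Print Job 2 Print Job 4 Print Job 5 Print Job 1 Print Job 3.
Print Job 6: 0→6
Print Job 7: 6→15
Print Job 2: 15→26
Print Job 4: 26→39
Print Job 5: 39→53
Print Job 1: 53→68
Print Job 3: 68→89
Sum = 6+15+26+39+53+68+89 = 296.
LPT (decreasing processing time): Print Job 3 Print Job 1 Print Job 5 Print Job 4 Print Job 2 Print Job 7 Print Job 6.
Print Job 3: 0→21
Print Job 1: 21→36
Print Job 5: 36→50
Print Job 4: 50→63
Print Job 2: 63→74
Print Job 7: 74→83
Print Job 6: 83→89
Sum = 21+36+50+63+74+83+89 = 416.
Difference = 296 − 416 = -120.

-120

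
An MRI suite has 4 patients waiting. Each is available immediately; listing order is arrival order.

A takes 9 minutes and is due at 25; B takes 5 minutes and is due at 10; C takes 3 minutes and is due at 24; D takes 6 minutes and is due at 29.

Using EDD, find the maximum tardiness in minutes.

0

EDD (increasing due date): B C A D.
B: 0→5, due 10, tardiness 0
C: 5→8, due 24, tardiness 0
A: 8→17, due 25, tardiness 0
D: 17→23, due 29, tardiness 0
Maximum = 0.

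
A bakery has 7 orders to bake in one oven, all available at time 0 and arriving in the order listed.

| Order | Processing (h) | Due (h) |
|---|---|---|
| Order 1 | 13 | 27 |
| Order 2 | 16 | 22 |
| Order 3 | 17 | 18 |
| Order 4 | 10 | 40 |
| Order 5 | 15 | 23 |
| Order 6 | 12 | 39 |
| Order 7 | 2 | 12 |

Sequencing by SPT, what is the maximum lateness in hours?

67

SPT (increasing processing time): Order 7 Order 4 Order 6 Order 1 Order 5 Order 2 Order 3.
Order 7: 0→2, due 12, lateness -10
Order 4: 2→12, due 40, lateness -28
Order 6: 12→24, due 39, lateness -15
Order 1: 24→37, due 27, lateness 10
Order 5: 37→52, due 23, lateness 29
Order 2: 52→68, due 22, lateness 46
Order 3: 68→85, due 18, lateness 67
Maximum = 67.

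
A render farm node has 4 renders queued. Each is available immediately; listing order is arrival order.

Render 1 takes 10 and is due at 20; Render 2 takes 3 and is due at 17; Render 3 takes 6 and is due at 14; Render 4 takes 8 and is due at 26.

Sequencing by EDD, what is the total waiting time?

EDD (increasing due date): Render 3 Render 2 Render 1 Render 4.
Render 3: waits 0, runs 0→6
Render 2: waits 6, runs 6→9
Render 1: waits 9, runs 9→19
Render 4: waits 19, runs 19→27
Sum = 0+6+9+19 = 34.

34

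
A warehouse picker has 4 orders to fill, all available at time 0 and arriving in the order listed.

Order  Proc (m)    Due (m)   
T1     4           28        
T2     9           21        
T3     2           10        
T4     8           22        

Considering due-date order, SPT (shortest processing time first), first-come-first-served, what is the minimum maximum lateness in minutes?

-3

EDD (increasing due date): T3 T2 T4 T1.
T3: 0→2, due 10, lateness -8
T2: 2→11, due 21, lateness -10
T4: 11→19, due 22, lateness -3
T1: 19→23, due 28, lateness -5
Maximum = -3.
SPT (increasing processing time): T3 T1 T4 T2.
T3: 0→2, due 10, lateness -8
T1: 2→6, due 28, lateness -22
T4: 6→14, due 22, lateness -8
T2: 14→23, due 21, lateness 2
Maximum = 2.
FIFO (arrival order): T1 T2 T3 T4.
T1: 0→4, due 28, lateness -24
T2: 4→13, due 21, lateness -8
T3: 13→15, due 10, lateness 5
T4: 15→23, due 22, lateness 1
Maximum = 5.
EDD -3, SPT 2, FIFO 5 → minimum -3.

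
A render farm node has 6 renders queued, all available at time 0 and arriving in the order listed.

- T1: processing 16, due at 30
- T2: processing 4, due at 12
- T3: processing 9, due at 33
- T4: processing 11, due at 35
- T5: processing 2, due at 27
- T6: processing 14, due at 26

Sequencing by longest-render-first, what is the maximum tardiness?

42

LPT (decreasing processing time): T1 T6 T4 T3 T2 T5.
T1: 0→16, due 30, tardiness 0
T6: 16→30, due 26, tardiness 4
T4: 30→41, due 35, tardiness 6
T3: 41→50, due 33, tardiness 17
T2: 50→54, due 12, tardiness 42
T5: 54→56, due 27, tardiness 29
Maximum = 42.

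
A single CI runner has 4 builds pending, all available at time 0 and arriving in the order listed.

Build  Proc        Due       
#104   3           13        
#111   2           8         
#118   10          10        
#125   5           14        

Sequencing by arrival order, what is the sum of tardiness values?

11

FIFO (arrival order): #104 #111 #118 #125.
#104: 0→3, due 13, tardiness 0
#111: 3→5, due 8, tardiness 0
#118: 5→15, due 10, tardiness 5
#125: 15→20, due 14, tardiness 6
Sum = 0+0+5+6 = 11.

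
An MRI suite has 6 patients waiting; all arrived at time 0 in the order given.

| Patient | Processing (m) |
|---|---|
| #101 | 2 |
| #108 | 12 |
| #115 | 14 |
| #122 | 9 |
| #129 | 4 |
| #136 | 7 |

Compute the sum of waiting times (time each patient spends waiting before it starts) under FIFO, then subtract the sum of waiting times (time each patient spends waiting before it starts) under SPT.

FIFO (arrival order): #101 #108 #115 #122 #129 #136.
#101: waits 0, runs 0→2
#108: waits 2, runs 2→14
#115: waits 14, runs 14→28
#122: waits 28, runs 28→37
#129: waits 37, runs 37→41
#136: waits 41, runs 41→48
Sum = 0+2+14+28+37+41 = 122.
SPT (increasing processing time): #101 #129 #136 #122 #108 #115.
#101: waits 0, runs 0→2
#129: waits 2, runs 2→6
#136: waits 6, runs 6→13
#122: waits 13, runs 13→22
#108: waits 22, runs 22→34
#115: waits 34, runs 34→48
Sum = 0+2+6+13+22+34 = 77.
Difference = 122 − 77 = 45.

45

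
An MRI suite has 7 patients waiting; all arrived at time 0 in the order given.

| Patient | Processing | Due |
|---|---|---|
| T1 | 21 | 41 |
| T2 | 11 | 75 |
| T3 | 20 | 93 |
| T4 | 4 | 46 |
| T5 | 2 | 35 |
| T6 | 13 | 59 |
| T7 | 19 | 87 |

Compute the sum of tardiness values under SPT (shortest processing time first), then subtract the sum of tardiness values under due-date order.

49

SPT (increasing processing time): T5 T4 T2 T6 T7 T3 T1.
T5: 0→2, due 35, tardiness 0
T4: 2→6, due 46, tardiness 0
T2: 6→17, due 75, tardiness 0
T6: 17→30, due 59, tardiness 0
T7: 30→49, due 87, tardiness 0
T3: 49→69, due 93, tardiness 0
T1: 69→90, due 41, tardiness 49
Sum = 0+0+0+0+0+0+49 = 49.
EDD (increasing due date): T5 T1 T4 T6 T2 T7 T3.
T5: 0→2, due 35, tardiness 0
T1: 2→23, due 41, tardiness 0
T4: 23→27, due 46, tardiness 0
T6: 27→40, due 59, tardiness 0
T2: 40→51, due 75, tardiness 0
T7: 51→70, due 87, tardiness 0
T3: 70→90, due 93, tardiness 0
Sum = 0+0+0+0+0+0+0 = 0.
Difference = 49 − 0 = 49.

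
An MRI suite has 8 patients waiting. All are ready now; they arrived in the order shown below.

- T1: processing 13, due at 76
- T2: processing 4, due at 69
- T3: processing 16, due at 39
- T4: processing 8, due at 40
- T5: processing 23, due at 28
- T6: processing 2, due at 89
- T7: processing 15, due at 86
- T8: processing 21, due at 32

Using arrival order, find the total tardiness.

107

FIFO (arrival order): T1 T2 T3 T4 T5 T6 T7 T8.
T1: 0→13, due 76, tardiness 0
T2: 13→17, due 69, tardiness 0
T3: 17→33, due 39, tardiness 0
T4: 33→41, due 40, tardiness 1
T5: 41→64, due 28, tardiness 36
T6: 64→66, due 89, tardiness 0
T7: 66→81, due 86, tardiness 0
T8: 81→102, due 32, tardiness 70
Sum = 0+0+0+1+36+0+0+70 = 107.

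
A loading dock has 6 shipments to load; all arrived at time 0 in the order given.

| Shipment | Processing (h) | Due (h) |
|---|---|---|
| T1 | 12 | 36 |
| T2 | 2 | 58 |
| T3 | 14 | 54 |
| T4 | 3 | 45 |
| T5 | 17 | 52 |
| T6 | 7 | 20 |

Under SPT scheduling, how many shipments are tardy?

SPT (increasing processing time): T2 T4 T6 T1 T3 T5.
T2: 0→2, due 58, tardiness 0
T4: 2→5, due 45, tardiness 0
T6: 5→12, due 20, tardiness 0
T1: 12→24, due 36, tardiness 0
T3: 24→38, due 54, tardiness 0
T5: 38→55, due 52, tardiness 3
Late shipments: 1.

1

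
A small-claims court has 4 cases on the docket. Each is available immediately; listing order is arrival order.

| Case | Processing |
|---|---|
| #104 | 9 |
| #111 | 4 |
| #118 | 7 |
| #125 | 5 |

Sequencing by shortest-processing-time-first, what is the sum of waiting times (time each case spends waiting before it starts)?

29

SPT (increasing processing time): #111 #125 #118 #104.
#111: waits 0, runs 0→4
#125: waits 4, runs 4→9
#118: waits 9, runs 9→16
#104: waits 16, runs 16→25
Sum = 0+4+9+16 = 29.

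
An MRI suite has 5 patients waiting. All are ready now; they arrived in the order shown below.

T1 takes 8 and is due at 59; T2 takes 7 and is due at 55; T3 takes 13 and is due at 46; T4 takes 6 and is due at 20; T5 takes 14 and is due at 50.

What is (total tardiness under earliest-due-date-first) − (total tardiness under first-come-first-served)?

EDD (increasing due date): T4 T3 T5 T2 T1.
T4: 0→6, due 20, tardiness 0
T3: 6→19, due 46, tardiness 0
T5: 19→33, due 50, tardiness 0
T2: 33→40, due 55, tardiness 0
T1: 40→48, due 59, tardiness 0
Sum = 0+0+0+0+0 = 0.
FIFO (arrival order): T1 T2 T3 T4 T5.
T1: 0→8, due 59, tardiness 0
T2: 8→15, due 55, tardiness 0
T3: 15→28, due 46, tardiness 0
T4: 28→34, due 20, tardiness 14
T5: 34→48, due 50, tardiness 0
Sum = 0+0+0+14+0 = 14.
Difference = 0 − 14 = -14.

-14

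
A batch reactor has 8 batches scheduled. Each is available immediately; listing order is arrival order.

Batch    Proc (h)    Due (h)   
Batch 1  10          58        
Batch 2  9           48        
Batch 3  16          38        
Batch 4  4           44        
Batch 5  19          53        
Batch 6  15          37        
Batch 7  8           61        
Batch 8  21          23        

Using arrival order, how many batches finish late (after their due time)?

4

FIFO (arrival order): Batch 1 Batch 2 Batch 3 Batch 4 Batch 5 Batch 6 Batch 7 Batch 8.
Batch 1: 0→10, due 58, tardiness 0
Batch 2: 10→19, due 48, tardiness 0
Batch 3: 19→35, due 38, tardiness 0
Batch 4: 35→39, due 44, tardiness 0
Batch 5: 39→58, due 53, tardiness 5
Batch 6: 58→73, due 37, tardiness 36
Batch 7: 73→81, due 61, tardiness 20
Batch 8: 81→102, due 23, tardiness 79
Late batches: 4.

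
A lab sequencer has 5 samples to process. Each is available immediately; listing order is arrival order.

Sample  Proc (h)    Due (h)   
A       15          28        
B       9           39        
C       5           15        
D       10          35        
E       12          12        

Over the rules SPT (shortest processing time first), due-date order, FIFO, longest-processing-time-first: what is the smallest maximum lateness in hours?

SPT (increasing processing time): C B D E A.
C: 0→5, due 15, lateness -10
B: 5→14, due 39, lateness -25
D: 14→24, due 35, lateness -11
E: 24→36, due 12, lateness 24
A: 36→51, due 28, lateness 23
Maximum = 24.
EDD (increasing due date): E C A D B.
E: 0→12, due 12, lateness 0
C: 12→17, due 15, lateness 2
A: 17→32, due 28, lateness 4
D: 32→42, due 35, lateness 7
B: 42→51, due 39, lateness 12
Maximum = 12.
FIFO (arrival order): A B C D E.
A: 0→15, due 28, lateness -13
B: 15→24, due 39, lateness -15
C: 24→29, due 15, lateness 14
D: 29→39, due 35, lateness 4
E: 39→51, due 12, lateness 39
Maximum = 39.
LPT (decreasing processing time): A E D B C.
A: 0→15, due 28, lateness -13
E: 15→27, due 12, lateness 15
D: 27→37, due 35, lateness 2
B: 37→46, due 39, lateness 7
C: 46→51, due 15, lateness 36
Maximum = 36.
SPT 24, EDD 12, FIFO 39, LPT 36 → minimum 12.

12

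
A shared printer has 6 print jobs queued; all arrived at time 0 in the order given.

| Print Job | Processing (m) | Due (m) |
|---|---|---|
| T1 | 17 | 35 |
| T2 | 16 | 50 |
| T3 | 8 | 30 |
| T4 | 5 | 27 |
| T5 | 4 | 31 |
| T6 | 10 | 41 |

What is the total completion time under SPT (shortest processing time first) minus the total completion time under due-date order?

SPT (increasing processing time): T5 T4 T3 T6 T2 T1.
T5: 0→4
T4: 4→9
T3: 9→17
T6: 17→27
T2: 27→43
T1: 43→60
Sum = 4+9+17+27+43+60 = 160.
EDD (increasing due date): T4 T3 T5 T1 T6 T2.
T4: 0→5
T3: 5→13
T5: 13→17
T1: 17→34
T6: 34→44
T2: 44→60
Sum = 5+13+17+34+44+60 = 173.
Difference = 160 − 173 = -13.

-13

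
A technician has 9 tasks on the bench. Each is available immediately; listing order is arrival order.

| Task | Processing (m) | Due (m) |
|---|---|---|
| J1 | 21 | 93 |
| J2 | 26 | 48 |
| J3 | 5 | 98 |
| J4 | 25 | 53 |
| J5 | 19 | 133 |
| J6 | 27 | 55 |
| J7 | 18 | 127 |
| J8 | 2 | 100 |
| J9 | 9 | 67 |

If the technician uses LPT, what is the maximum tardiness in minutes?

LPT (decreasing processing time): J6 J2 J4 J1 J5 J7 J9 J3 J8.
J6: 0→27, due 55, tardiness 0
J2: 27→53, due 48, tardiness 5
J4: 53→78, due 53, tardiness 25
J1: 78→99, due 93, tardiness 6
J5: 99→118, due 133, tardiness 0
J7: 118→136, due 127, tardiness 9
J9: 136→145, due 67, tardiness 78
J3: 145→150, due 98, tardiness 52
J8: 150→152, due 100, tardiness 52
Maximum = 78.

78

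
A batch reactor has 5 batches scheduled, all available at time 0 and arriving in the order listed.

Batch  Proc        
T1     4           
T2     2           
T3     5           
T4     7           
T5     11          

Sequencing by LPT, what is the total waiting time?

LPT (decreasing processing time): T5 T4 T3 T1 T2.
T5: waits 0, runs 0→11
T4: waits 11, runs 11→18
T3: waits 18, runs 18→23
T1: waits 23, runs 23→27
T2: waits 27, runs 27→29
Sum = 0+11+18+23+27 = 79.

79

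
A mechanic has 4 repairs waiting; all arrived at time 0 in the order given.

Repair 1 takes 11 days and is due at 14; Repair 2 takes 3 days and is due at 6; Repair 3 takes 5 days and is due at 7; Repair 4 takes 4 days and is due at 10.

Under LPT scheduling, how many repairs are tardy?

3

LPT (decreasing processing time): Repair 1 Repair 3 Repair 4 Repair 2.
Repair 1: 0→11, due 14, tardiness 0
Repair 3: 11→16, due 7, tardiness 9
Repair 4: 16→20, due 10, tardiness 10
Repair 2: 20→23, due 6, tardiness 17
Late repairs: 3.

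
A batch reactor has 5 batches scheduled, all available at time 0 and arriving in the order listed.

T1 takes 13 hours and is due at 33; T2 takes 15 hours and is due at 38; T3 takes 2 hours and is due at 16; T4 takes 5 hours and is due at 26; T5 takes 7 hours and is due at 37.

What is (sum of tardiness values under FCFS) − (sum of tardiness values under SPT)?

24

FIFO (arrival order): T1 T2 T3 T4 T5.
T1: 0→13, due 33, tardiness 0
T2: 13→28, due 38, tardiness 0
T3: 28→30, due 16, tardiness 14
T4: 30→35, due 26, tardiness 9
T5: 35→42, due 37, tardiness 5
Sum = 0+0+14+9+5 = 28.
SPT (increasing processing time): T3 T4 T5 T1 T2.
T3: 0→2, due 16, tardiness 0
T4: 2→7, due 26, tardiness 0
T5: 7→14, due 37, tardiness 0
T1: 14→27, due 33, tardiness 0
T2: 27→42, due 38, tardiness 4
Sum = 0+0+0+0+4 = 4.
Difference = 28 − 4 = 24.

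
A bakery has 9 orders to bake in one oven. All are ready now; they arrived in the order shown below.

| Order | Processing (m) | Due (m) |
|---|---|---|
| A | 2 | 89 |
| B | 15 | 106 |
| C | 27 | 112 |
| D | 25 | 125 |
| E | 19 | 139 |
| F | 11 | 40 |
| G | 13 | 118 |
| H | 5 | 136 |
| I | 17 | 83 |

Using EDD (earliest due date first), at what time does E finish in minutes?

EDD (increasing due date): F I A B C G D H E.
F: 0→11
I: 11→28
A: 28→30
B: 30→45
C: 45→72
G: 72→85
D: 85→110
H: 110→115
E: 115→134

134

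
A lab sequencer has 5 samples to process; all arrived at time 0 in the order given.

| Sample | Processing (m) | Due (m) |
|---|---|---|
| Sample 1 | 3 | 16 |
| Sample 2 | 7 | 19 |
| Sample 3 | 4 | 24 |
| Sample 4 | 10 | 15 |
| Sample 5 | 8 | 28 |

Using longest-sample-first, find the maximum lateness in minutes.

16

LPT (decreasing processing time): Sample 4 Sample 5 Sample 2 Sample 3 Sample 1.
Sample 4: 0→10, due 15, lateness -5
Sample 5: 10→18, due 28, lateness -10
Sample 2: 18→25, due 19, lateness 6
Sample 3: 25→29, due 24, lateness 5
Sample 1: 29→32, due 16, lateness 16
Maximum = 16.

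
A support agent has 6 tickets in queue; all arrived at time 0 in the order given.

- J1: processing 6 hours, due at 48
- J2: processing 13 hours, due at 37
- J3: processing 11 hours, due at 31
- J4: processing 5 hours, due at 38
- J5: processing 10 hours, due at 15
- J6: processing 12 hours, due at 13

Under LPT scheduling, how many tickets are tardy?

LPT (decreasing processing time): J2 J6 J3 J5 J1 J4.
J2: 0→13, due 37, tardiness 0
J6: 13→25, due 13, tardiness 12
J3: 25→36, due 31, tardiness 5
J5: 36→46, due 15, tardiness 31
J1: 46→52, due 48, tardiness 4
J4: 52→57, due 38, tardiness 19
Late tickets: 5.

5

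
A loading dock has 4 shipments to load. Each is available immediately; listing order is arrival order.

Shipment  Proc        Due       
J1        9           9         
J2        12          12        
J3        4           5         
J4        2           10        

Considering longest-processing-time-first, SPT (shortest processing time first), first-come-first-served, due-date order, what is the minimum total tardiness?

LPT (decreasing processing time): J2 J1 J3 J4.
J2: 0→12, due 12, tardiness 0
J1: 12→21, due 9, tardiness 12
J3: 21→25, due 5, tardiness 20
J4: 25→27, due 10, tardiness 17
Sum = 0+12+20+17 = 49.
SPT (increasing processing time): J4 J3 J1 J2.
J4: 0→2, due 10, tardiness 0
J3: 2→6, due 5, tardiness 1
J1: 6→15, due 9, tardiness 6
J2: 15→27, due 12, tardiness 15
Sum = 0+1+6+15 = 22.
FIFO (arrival order): J1 J2 J3 J4.
J1: 0→9, due 9, tardiness 0
J2: 9→21, due 12, tardiness 9
J3: 21→25, due 5, tardiness 20
J4: 25→27, due 10, tardiness 17
Sum = 0+9+20+17 = 46.
EDD (increasing due date): J3 J1 J4 J2.
J3: 0→4, due 5, tardiness 0
J1: 4→13, due 9, tardiness 4
J4: 13→15, due 10, tardiness 5
J2: 15→27, due 12, tardiness 15
Sum = 0+4+5+15 = 24.
LPT 49, SPT 22, FIFO 46, EDD 24 → minimum 22.

22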